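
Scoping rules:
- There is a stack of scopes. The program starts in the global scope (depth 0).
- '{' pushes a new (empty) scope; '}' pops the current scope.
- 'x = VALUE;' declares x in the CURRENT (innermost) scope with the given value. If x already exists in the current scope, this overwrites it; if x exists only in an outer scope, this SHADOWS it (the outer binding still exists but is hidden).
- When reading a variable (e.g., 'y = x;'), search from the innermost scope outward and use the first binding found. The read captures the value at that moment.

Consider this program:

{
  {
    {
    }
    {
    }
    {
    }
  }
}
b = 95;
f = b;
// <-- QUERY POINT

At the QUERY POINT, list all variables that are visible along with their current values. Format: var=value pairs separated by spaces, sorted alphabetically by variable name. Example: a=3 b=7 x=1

Answer: b=95 f=95

Derivation:
Step 1: enter scope (depth=1)
Step 2: enter scope (depth=2)
Step 3: enter scope (depth=3)
Step 4: exit scope (depth=2)
Step 5: enter scope (depth=3)
Step 6: exit scope (depth=2)
Step 7: enter scope (depth=3)
Step 8: exit scope (depth=2)
Step 9: exit scope (depth=1)
Step 10: exit scope (depth=0)
Step 11: declare b=95 at depth 0
Step 12: declare f=(read b)=95 at depth 0
Visible at query point: b=95 f=95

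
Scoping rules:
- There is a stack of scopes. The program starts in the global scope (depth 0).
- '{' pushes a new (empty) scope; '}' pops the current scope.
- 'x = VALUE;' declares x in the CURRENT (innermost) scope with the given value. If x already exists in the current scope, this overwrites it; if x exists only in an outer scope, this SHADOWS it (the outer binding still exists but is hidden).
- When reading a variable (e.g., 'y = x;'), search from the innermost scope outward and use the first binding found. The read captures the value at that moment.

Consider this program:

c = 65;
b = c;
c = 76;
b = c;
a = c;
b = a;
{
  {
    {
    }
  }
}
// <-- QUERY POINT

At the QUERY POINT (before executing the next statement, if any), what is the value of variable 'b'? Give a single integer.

Step 1: declare c=65 at depth 0
Step 2: declare b=(read c)=65 at depth 0
Step 3: declare c=76 at depth 0
Step 4: declare b=(read c)=76 at depth 0
Step 5: declare a=(read c)=76 at depth 0
Step 6: declare b=(read a)=76 at depth 0
Step 7: enter scope (depth=1)
Step 8: enter scope (depth=2)
Step 9: enter scope (depth=3)
Step 10: exit scope (depth=2)
Step 11: exit scope (depth=1)
Step 12: exit scope (depth=0)
Visible at query point: a=76 b=76 c=76

Answer: 76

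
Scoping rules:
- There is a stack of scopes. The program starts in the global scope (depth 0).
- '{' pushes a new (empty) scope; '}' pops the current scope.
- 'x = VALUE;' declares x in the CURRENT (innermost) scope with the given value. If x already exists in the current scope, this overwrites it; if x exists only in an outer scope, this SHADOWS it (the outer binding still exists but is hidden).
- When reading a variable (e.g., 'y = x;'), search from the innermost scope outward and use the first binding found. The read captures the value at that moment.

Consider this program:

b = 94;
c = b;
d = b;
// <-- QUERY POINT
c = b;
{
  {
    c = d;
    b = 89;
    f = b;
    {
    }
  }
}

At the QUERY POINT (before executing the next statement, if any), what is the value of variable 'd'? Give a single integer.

Step 1: declare b=94 at depth 0
Step 2: declare c=(read b)=94 at depth 0
Step 3: declare d=(read b)=94 at depth 0
Visible at query point: b=94 c=94 d=94

Answer: 94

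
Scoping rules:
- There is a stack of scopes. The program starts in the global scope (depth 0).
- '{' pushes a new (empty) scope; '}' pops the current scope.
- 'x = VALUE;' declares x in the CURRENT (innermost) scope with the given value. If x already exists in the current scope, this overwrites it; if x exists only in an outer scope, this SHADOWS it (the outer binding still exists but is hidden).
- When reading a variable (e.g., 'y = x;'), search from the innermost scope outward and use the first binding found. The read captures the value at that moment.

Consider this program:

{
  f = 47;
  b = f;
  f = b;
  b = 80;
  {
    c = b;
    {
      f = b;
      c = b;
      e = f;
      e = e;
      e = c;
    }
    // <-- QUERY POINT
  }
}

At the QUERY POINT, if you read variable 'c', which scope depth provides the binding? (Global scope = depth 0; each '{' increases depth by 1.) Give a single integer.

Answer: 2

Derivation:
Step 1: enter scope (depth=1)
Step 2: declare f=47 at depth 1
Step 3: declare b=(read f)=47 at depth 1
Step 4: declare f=(read b)=47 at depth 1
Step 5: declare b=80 at depth 1
Step 6: enter scope (depth=2)
Step 7: declare c=(read b)=80 at depth 2
Step 8: enter scope (depth=3)
Step 9: declare f=(read b)=80 at depth 3
Step 10: declare c=(read b)=80 at depth 3
Step 11: declare e=(read f)=80 at depth 3
Step 12: declare e=(read e)=80 at depth 3
Step 13: declare e=(read c)=80 at depth 3
Step 14: exit scope (depth=2)
Visible at query point: b=80 c=80 f=47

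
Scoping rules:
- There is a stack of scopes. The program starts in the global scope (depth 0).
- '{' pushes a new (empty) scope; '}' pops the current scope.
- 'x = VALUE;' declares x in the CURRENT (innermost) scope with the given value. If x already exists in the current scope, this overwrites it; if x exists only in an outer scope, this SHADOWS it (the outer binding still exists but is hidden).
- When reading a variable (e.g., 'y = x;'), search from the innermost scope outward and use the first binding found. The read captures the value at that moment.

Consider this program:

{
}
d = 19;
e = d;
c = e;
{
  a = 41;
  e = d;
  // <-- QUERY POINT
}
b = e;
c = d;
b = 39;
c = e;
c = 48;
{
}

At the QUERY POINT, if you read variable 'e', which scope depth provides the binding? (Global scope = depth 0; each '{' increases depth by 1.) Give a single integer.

Step 1: enter scope (depth=1)
Step 2: exit scope (depth=0)
Step 3: declare d=19 at depth 0
Step 4: declare e=(read d)=19 at depth 0
Step 5: declare c=(read e)=19 at depth 0
Step 6: enter scope (depth=1)
Step 7: declare a=41 at depth 1
Step 8: declare e=(read d)=19 at depth 1
Visible at query point: a=41 c=19 d=19 e=19

Answer: 1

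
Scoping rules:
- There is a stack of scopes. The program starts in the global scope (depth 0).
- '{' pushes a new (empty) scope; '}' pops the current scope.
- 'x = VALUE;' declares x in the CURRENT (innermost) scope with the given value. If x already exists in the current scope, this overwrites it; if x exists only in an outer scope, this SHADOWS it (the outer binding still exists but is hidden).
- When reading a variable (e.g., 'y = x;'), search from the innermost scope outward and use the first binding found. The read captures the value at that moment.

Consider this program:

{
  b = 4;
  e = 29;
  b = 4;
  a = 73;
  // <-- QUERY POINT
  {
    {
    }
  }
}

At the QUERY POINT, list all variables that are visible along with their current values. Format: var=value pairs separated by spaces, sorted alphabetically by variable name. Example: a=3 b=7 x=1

Step 1: enter scope (depth=1)
Step 2: declare b=4 at depth 1
Step 3: declare e=29 at depth 1
Step 4: declare b=4 at depth 1
Step 5: declare a=73 at depth 1
Visible at query point: a=73 b=4 e=29

Answer: a=73 b=4 e=29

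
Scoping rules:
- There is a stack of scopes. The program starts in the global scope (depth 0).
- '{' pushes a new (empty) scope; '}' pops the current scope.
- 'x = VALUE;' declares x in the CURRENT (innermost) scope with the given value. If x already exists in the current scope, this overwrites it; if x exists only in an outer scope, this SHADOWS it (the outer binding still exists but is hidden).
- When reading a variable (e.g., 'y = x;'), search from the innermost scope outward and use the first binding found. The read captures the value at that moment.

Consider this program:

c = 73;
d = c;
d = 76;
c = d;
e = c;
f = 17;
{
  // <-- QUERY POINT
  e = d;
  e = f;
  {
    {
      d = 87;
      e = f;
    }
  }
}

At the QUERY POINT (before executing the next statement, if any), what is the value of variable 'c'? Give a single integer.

Step 1: declare c=73 at depth 0
Step 2: declare d=(read c)=73 at depth 0
Step 3: declare d=76 at depth 0
Step 4: declare c=(read d)=76 at depth 0
Step 5: declare e=(read c)=76 at depth 0
Step 6: declare f=17 at depth 0
Step 7: enter scope (depth=1)
Visible at query point: c=76 d=76 e=76 f=17

Answer: 76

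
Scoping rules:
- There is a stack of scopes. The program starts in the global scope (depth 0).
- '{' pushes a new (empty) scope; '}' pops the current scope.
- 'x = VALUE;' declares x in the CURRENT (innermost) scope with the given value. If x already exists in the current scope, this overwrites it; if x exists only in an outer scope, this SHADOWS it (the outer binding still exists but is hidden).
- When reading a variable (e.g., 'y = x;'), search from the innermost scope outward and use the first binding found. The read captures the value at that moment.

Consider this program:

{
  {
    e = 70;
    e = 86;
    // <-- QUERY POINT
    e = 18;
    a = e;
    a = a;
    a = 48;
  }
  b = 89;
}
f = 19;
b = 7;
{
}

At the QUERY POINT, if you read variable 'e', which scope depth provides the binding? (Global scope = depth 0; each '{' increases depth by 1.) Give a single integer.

Step 1: enter scope (depth=1)
Step 2: enter scope (depth=2)
Step 3: declare e=70 at depth 2
Step 4: declare e=86 at depth 2
Visible at query point: e=86

Answer: 2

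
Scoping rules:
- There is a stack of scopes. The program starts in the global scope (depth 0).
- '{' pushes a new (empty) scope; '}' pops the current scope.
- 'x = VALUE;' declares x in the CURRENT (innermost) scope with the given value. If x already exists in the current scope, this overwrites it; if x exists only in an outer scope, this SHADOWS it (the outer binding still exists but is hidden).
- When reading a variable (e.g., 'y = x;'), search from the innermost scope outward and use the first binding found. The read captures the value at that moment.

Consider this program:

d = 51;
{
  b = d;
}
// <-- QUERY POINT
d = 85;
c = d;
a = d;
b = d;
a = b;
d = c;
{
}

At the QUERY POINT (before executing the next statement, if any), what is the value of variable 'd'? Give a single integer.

Step 1: declare d=51 at depth 0
Step 2: enter scope (depth=1)
Step 3: declare b=(read d)=51 at depth 1
Step 4: exit scope (depth=0)
Visible at query point: d=51

Answer: 51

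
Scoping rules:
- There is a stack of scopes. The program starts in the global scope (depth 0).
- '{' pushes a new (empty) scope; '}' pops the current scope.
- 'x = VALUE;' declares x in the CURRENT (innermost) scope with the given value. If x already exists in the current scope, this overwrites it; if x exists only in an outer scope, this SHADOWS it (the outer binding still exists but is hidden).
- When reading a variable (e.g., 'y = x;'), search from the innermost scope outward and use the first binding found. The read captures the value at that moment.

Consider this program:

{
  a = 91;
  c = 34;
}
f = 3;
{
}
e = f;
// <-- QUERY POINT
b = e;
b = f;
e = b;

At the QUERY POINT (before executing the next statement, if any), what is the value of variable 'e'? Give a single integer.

Step 1: enter scope (depth=1)
Step 2: declare a=91 at depth 1
Step 3: declare c=34 at depth 1
Step 4: exit scope (depth=0)
Step 5: declare f=3 at depth 0
Step 6: enter scope (depth=1)
Step 7: exit scope (depth=0)
Step 8: declare e=(read f)=3 at depth 0
Visible at query point: e=3 f=3

Answer: 3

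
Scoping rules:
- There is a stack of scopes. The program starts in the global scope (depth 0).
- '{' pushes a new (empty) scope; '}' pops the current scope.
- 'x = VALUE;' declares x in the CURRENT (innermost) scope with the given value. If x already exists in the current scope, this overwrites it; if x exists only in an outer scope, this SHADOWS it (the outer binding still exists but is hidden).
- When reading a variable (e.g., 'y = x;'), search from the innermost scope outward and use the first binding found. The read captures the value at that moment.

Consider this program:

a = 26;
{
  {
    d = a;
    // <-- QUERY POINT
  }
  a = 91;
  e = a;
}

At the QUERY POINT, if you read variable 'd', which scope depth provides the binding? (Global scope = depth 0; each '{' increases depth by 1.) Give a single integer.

Answer: 2

Derivation:
Step 1: declare a=26 at depth 0
Step 2: enter scope (depth=1)
Step 3: enter scope (depth=2)
Step 4: declare d=(read a)=26 at depth 2
Visible at query point: a=26 d=26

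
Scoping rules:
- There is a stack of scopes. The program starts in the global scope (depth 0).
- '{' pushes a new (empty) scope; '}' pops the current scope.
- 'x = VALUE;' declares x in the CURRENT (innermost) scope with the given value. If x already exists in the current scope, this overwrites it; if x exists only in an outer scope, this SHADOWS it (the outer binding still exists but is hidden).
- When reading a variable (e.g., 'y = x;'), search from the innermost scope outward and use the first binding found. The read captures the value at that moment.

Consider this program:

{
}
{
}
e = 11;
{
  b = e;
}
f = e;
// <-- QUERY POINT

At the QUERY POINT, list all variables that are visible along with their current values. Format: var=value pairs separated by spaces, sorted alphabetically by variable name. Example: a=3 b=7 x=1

Answer: e=11 f=11

Derivation:
Step 1: enter scope (depth=1)
Step 2: exit scope (depth=0)
Step 3: enter scope (depth=1)
Step 4: exit scope (depth=0)
Step 5: declare e=11 at depth 0
Step 6: enter scope (depth=1)
Step 7: declare b=(read e)=11 at depth 1
Step 8: exit scope (depth=0)
Step 9: declare f=(read e)=11 at depth 0
Visible at query point: e=11 f=11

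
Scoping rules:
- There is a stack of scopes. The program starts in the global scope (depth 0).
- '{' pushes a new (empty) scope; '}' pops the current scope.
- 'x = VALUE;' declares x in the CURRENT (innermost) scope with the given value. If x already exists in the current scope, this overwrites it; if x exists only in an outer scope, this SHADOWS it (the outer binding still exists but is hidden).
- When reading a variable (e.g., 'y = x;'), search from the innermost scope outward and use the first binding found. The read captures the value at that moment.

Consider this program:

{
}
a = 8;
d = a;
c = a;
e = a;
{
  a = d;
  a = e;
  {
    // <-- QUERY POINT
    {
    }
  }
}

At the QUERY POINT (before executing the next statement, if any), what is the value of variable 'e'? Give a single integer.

Answer: 8

Derivation:
Step 1: enter scope (depth=1)
Step 2: exit scope (depth=0)
Step 3: declare a=8 at depth 0
Step 4: declare d=(read a)=8 at depth 0
Step 5: declare c=(read a)=8 at depth 0
Step 6: declare e=(read a)=8 at depth 0
Step 7: enter scope (depth=1)
Step 8: declare a=(read d)=8 at depth 1
Step 9: declare a=(read e)=8 at depth 1
Step 10: enter scope (depth=2)
Visible at query point: a=8 c=8 d=8 e=8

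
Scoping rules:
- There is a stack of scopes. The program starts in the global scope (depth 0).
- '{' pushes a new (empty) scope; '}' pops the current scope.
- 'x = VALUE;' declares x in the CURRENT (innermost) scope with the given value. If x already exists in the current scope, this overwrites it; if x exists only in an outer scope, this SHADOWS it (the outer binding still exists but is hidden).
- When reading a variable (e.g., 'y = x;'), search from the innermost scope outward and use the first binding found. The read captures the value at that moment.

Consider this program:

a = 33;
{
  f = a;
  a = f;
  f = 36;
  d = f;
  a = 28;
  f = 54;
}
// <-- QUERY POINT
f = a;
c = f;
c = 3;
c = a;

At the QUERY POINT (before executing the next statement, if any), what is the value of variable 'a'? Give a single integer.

Answer: 33

Derivation:
Step 1: declare a=33 at depth 0
Step 2: enter scope (depth=1)
Step 3: declare f=(read a)=33 at depth 1
Step 4: declare a=(read f)=33 at depth 1
Step 5: declare f=36 at depth 1
Step 6: declare d=(read f)=36 at depth 1
Step 7: declare a=28 at depth 1
Step 8: declare f=54 at depth 1
Step 9: exit scope (depth=0)
Visible at query point: a=33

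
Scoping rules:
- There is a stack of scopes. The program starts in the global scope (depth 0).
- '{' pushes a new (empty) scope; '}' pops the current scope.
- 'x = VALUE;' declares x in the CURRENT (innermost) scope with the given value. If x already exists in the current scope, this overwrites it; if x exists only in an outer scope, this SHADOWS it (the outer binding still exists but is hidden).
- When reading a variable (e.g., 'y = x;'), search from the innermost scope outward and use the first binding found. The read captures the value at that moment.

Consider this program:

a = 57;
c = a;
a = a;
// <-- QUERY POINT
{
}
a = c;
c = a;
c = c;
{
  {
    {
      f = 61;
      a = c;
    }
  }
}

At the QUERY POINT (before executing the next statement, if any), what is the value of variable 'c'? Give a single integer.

Step 1: declare a=57 at depth 0
Step 2: declare c=(read a)=57 at depth 0
Step 3: declare a=(read a)=57 at depth 0
Visible at query point: a=57 c=57

Answer: 57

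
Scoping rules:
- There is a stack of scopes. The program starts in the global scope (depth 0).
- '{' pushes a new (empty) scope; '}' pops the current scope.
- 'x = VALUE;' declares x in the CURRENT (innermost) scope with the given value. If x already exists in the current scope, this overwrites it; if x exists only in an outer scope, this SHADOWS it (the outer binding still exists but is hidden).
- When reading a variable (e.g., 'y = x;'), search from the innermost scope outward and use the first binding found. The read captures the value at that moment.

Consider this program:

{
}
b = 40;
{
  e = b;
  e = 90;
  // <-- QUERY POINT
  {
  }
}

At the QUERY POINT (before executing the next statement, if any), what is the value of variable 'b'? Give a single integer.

Answer: 40

Derivation:
Step 1: enter scope (depth=1)
Step 2: exit scope (depth=0)
Step 3: declare b=40 at depth 0
Step 4: enter scope (depth=1)
Step 5: declare e=(read b)=40 at depth 1
Step 6: declare e=90 at depth 1
Visible at query point: b=40 e=90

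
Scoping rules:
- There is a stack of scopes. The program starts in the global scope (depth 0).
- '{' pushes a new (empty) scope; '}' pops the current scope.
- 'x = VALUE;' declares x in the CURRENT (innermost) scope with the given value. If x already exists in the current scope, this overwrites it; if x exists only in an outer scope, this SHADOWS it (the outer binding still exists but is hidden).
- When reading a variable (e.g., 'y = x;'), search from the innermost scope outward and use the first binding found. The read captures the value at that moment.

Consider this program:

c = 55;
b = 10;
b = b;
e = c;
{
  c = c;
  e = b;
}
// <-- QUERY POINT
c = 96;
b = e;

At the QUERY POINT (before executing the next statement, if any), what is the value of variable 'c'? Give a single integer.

Step 1: declare c=55 at depth 0
Step 2: declare b=10 at depth 0
Step 3: declare b=(read b)=10 at depth 0
Step 4: declare e=(read c)=55 at depth 0
Step 5: enter scope (depth=1)
Step 6: declare c=(read c)=55 at depth 1
Step 7: declare e=(read b)=10 at depth 1
Step 8: exit scope (depth=0)
Visible at query point: b=10 c=55 e=55

Answer: 55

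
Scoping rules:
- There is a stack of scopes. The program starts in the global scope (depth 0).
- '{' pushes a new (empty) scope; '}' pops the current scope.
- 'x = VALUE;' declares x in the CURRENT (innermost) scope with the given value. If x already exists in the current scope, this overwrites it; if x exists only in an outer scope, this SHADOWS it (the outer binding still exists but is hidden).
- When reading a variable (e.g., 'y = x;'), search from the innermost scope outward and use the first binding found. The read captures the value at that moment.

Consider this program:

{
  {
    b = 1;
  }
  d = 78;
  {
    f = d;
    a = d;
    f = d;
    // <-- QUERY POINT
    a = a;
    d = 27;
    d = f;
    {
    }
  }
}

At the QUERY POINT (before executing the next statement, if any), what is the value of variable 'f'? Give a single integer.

Step 1: enter scope (depth=1)
Step 2: enter scope (depth=2)
Step 3: declare b=1 at depth 2
Step 4: exit scope (depth=1)
Step 5: declare d=78 at depth 1
Step 6: enter scope (depth=2)
Step 7: declare f=(read d)=78 at depth 2
Step 8: declare a=(read d)=78 at depth 2
Step 9: declare f=(read d)=78 at depth 2
Visible at query point: a=78 d=78 f=78

Answer: 78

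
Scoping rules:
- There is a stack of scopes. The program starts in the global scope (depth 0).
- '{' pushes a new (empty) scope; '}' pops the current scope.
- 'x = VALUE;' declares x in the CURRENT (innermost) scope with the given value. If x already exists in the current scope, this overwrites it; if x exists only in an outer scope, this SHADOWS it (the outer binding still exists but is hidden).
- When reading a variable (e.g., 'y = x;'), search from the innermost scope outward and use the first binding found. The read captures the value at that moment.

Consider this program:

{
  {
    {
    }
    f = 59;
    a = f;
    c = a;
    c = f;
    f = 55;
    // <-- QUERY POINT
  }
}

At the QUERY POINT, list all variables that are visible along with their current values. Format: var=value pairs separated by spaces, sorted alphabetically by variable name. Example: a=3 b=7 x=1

Step 1: enter scope (depth=1)
Step 2: enter scope (depth=2)
Step 3: enter scope (depth=3)
Step 4: exit scope (depth=2)
Step 5: declare f=59 at depth 2
Step 6: declare a=(read f)=59 at depth 2
Step 7: declare c=(read a)=59 at depth 2
Step 8: declare c=(read f)=59 at depth 2
Step 9: declare f=55 at depth 2
Visible at query point: a=59 c=59 f=55

Answer: a=59 c=59 f=55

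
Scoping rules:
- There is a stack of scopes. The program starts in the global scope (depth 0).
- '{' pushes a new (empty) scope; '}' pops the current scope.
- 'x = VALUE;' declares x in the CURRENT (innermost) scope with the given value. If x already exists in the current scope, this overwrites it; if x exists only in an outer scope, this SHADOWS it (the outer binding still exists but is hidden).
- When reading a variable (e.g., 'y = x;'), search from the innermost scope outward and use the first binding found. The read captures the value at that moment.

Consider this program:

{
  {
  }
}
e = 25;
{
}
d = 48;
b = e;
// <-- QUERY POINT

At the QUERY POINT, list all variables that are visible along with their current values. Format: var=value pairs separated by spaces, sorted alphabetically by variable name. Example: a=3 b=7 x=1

Step 1: enter scope (depth=1)
Step 2: enter scope (depth=2)
Step 3: exit scope (depth=1)
Step 4: exit scope (depth=0)
Step 5: declare e=25 at depth 0
Step 6: enter scope (depth=1)
Step 7: exit scope (depth=0)
Step 8: declare d=48 at depth 0
Step 9: declare b=(read e)=25 at depth 0
Visible at query point: b=25 d=48 e=25

Answer: b=25 d=48 e=25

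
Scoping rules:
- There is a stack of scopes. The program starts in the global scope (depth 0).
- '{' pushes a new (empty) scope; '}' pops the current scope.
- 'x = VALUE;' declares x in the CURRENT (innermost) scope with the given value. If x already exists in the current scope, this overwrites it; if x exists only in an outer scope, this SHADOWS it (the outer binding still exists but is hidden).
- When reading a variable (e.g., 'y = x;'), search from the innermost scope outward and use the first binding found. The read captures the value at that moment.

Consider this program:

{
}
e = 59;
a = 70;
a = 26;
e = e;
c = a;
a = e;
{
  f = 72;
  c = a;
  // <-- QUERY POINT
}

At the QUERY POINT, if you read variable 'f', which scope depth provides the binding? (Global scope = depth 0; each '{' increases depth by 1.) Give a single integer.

Answer: 1

Derivation:
Step 1: enter scope (depth=1)
Step 2: exit scope (depth=0)
Step 3: declare e=59 at depth 0
Step 4: declare a=70 at depth 0
Step 5: declare a=26 at depth 0
Step 6: declare e=(read e)=59 at depth 0
Step 7: declare c=(read a)=26 at depth 0
Step 8: declare a=(read e)=59 at depth 0
Step 9: enter scope (depth=1)
Step 10: declare f=72 at depth 1
Step 11: declare c=(read a)=59 at depth 1
Visible at query point: a=59 c=59 e=59 f=72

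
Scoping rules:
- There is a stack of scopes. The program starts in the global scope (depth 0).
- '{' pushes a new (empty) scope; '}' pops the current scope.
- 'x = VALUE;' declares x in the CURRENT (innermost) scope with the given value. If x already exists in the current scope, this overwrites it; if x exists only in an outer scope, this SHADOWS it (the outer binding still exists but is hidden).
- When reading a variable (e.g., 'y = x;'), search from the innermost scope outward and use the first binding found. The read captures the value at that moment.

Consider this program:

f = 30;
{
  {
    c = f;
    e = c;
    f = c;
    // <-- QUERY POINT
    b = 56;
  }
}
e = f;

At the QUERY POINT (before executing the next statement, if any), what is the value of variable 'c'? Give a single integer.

Answer: 30

Derivation:
Step 1: declare f=30 at depth 0
Step 2: enter scope (depth=1)
Step 3: enter scope (depth=2)
Step 4: declare c=(read f)=30 at depth 2
Step 5: declare e=(read c)=30 at depth 2
Step 6: declare f=(read c)=30 at depth 2
Visible at query point: c=30 e=30 f=30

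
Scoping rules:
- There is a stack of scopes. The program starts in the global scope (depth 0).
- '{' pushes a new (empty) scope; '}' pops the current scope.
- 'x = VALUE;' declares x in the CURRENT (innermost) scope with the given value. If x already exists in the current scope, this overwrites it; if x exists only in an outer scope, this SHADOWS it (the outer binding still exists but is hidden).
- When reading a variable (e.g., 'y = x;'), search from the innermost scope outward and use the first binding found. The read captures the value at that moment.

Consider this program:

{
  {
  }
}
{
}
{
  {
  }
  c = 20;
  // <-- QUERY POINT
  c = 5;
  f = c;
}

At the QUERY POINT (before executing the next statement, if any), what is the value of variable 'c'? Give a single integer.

Answer: 20

Derivation:
Step 1: enter scope (depth=1)
Step 2: enter scope (depth=2)
Step 3: exit scope (depth=1)
Step 4: exit scope (depth=0)
Step 5: enter scope (depth=1)
Step 6: exit scope (depth=0)
Step 7: enter scope (depth=1)
Step 8: enter scope (depth=2)
Step 9: exit scope (depth=1)
Step 10: declare c=20 at depth 1
Visible at query point: c=20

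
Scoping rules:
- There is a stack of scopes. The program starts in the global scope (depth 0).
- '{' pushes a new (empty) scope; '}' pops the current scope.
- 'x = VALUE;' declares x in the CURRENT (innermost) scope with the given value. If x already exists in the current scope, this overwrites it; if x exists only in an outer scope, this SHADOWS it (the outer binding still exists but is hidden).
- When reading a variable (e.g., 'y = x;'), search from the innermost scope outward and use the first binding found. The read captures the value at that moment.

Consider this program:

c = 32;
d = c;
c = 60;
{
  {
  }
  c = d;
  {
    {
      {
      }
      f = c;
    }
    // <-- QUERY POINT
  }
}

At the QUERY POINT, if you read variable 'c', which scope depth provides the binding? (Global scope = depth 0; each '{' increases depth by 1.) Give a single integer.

Answer: 1

Derivation:
Step 1: declare c=32 at depth 0
Step 2: declare d=(read c)=32 at depth 0
Step 3: declare c=60 at depth 0
Step 4: enter scope (depth=1)
Step 5: enter scope (depth=2)
Step 6: exit scope (depth=1)
Step 7: declare c=(read d)=32 at depth 1
Step 8: enter scope (depth=2)
Step 9: enter scope (depth=3)
Step 10: enter scope (depth=4)
Step 11: exit scope (depth=3)
Step 12: declare f=(read c)=32 at depth 3
Step 13: exit scope (depth=2)
Visible at query point: c=32 d=32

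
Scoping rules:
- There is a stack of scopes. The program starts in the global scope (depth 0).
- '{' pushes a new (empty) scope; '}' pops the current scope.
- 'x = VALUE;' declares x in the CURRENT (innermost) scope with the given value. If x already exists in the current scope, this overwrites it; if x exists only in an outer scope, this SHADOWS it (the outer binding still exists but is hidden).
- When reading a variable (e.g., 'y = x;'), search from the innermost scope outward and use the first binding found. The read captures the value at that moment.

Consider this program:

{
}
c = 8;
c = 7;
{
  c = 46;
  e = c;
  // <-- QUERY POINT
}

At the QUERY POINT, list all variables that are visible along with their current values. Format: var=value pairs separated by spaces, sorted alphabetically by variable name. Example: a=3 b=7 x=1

Step 1: enter scope (depth=1)
Step 2: exit scope (depth=0)
Step 3: declare c=8 at depth 0
Step 4: declare c=7 at depth 0
Step 5: enter scope (depth=1)
Step 6: declare c=46 at depth 1
Step 7: declare e=(read c)=46 at depth 1
Visible at query point: c=46 e=46

Answer: c=46 e=46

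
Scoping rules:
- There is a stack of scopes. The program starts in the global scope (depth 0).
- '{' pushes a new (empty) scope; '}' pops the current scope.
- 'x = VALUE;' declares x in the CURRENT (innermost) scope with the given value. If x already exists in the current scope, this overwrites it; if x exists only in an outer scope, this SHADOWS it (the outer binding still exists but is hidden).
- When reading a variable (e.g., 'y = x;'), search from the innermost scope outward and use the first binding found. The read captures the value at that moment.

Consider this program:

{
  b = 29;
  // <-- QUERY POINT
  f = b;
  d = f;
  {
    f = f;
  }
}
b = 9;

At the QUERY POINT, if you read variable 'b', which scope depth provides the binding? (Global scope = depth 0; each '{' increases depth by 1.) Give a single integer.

Answer: 1

Derivation:
Step 1: enter scope (depth=1)
Step 2: declare b=29 at depth 1
Visible at query point: b=29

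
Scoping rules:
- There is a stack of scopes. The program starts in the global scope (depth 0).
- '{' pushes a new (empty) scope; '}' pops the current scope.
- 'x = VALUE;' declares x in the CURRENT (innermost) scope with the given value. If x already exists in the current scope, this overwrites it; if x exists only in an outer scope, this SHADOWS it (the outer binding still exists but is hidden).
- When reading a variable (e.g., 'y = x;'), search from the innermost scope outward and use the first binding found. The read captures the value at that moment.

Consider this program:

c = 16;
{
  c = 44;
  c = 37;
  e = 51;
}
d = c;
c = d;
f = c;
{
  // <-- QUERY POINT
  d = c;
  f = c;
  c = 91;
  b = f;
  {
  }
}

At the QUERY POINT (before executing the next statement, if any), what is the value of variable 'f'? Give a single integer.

Step 1: declare c=16 at depth 0
Step 2: enter scope (depth=1)
Step 3: declare c=44 at depth 1
Step 4: declare c=37 at depth 1
Step 5: declare e=51 at depth 1
Step 6: exit scope (depth=0)
Step 7: declare d=(read c)=16 at depth 0
Step 8: declare c=(read d)=16 at depth 0
Step 9: declare f=(read c)=16 at depth 0
Step 10: enter scope (depth=1)
Visible at query point: c=16 d=16 f=16

Answer: 16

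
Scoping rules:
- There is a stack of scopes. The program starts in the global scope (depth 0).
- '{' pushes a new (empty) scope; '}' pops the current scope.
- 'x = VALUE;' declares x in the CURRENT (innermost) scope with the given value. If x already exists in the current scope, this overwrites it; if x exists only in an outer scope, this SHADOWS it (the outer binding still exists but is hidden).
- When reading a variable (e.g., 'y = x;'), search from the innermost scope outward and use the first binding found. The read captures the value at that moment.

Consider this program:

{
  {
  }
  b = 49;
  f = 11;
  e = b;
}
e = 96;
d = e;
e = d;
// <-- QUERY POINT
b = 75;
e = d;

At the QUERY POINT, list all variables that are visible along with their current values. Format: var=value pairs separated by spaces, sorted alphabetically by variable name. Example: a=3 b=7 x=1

Answer: d=96 e=96

Derivation:
Step 1: enter scope (depth=1)
Step 2: enter scope (depth=2)
Step 3: exit scope (depth=1)
Step 4: declare b=49 at depth 1
Step 5: declare f=11 at depth 1
Step 6: declare e=(read b)=49 at depth 1
Step 7: exit scope (depth=0)
Step 8: declare e=96 at depth 0
Step 9: declare d=(read e)=96 at depth 0
Step 10: declare e=(read d)=96 at depth 0
Visible at query point: d=96 e=96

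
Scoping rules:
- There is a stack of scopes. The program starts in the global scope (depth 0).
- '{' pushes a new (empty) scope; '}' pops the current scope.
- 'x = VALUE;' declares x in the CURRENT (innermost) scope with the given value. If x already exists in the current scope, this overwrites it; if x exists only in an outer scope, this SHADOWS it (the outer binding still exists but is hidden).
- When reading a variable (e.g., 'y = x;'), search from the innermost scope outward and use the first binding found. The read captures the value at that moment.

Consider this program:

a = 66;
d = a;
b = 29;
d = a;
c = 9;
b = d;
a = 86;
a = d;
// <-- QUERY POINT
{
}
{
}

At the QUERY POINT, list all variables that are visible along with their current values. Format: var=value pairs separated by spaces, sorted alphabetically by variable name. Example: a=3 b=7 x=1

Answer: a=66 b=66 c=9 d=66

Derivation:
Step 1: declare a=66 at depth 0
Step 2: declare d=(read a)=66 at depth 0
Step 3: declare b=29 at depth 0
Step 4: declare d=(read a)=66 at depth 0
Step 5: declare c=9 at depth 0
Step 6: declare b=(read d)=66 at depth 0
Step 7: declare a=86 at depth 0
Step 8: declare a=(read d)=66 at depth 0
Visible at query point: a=66 b=66 c=9 d=66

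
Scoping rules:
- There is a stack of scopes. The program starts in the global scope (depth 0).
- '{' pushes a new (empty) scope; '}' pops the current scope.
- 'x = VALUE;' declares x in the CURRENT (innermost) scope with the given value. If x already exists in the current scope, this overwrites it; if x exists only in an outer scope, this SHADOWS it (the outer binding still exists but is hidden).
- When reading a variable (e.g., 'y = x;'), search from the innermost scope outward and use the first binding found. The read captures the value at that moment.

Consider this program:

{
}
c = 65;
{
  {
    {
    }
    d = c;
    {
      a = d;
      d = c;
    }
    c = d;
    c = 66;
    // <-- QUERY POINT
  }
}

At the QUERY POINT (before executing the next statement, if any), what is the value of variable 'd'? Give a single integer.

Answer: 65

Derivation:
Step 1: enter scope (depth=1)
Step 2: exit scope (depth=0)
Step 3: declare c=65 at depth 0
Step 4: enter scope (depth=1)
Step 5: enter scope (depth=2)
Step 6: enter scope (depth=3)
Step 7: exit scope (depth=2)
Step 8: declare d=(read c)=65 at depth 2
Step 9: enter scope (depth=3)
Step 10: declare a=(read d)=65 at depth 3
Step 11: declare d=(read c)=65 at depth 3
Step 12: exit scope (depth=2)
Step 13: declare c=(read d)=65 at depth 2
Step 14: declare c=66 at depth 2
Visible at query point: c=66 d=65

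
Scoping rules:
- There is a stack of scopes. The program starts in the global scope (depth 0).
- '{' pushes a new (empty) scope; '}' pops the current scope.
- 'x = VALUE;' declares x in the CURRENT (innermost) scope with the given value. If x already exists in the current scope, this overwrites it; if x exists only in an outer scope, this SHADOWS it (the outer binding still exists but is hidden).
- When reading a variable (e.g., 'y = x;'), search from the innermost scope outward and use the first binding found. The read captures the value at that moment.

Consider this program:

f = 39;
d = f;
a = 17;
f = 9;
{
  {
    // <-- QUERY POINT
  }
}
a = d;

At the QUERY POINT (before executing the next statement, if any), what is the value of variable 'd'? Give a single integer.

Step 1: declare f=39 at depth 0
Step 2: declare d=(read f)=39 at depth 0
Step 3: declare a=17 at depth 0
Step 4: declare f=9 at depth 0
Step 5: enter scope (depth=1)
Step 6: enter scope (depth=2)
Visible at query point: a=17 d=39 f=9

Answer: 39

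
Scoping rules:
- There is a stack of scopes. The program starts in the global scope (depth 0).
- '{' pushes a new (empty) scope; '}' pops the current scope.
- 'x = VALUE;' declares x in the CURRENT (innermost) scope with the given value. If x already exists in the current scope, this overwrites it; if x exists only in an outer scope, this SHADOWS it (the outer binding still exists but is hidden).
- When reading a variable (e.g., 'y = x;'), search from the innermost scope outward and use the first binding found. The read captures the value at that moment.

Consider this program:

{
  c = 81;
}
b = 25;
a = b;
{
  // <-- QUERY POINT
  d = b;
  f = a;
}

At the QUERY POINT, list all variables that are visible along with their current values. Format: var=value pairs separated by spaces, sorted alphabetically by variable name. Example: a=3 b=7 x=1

Answer: a=25 b=25

Derivation:
Step 1: enter scope (depth=1)
Step 2: declare c=81 at depth 1
Step 3: exit scope (depth=0)
Step 4: declare b=25 at depth 0
Step 5: declare a=(read b)=25 at depth 0
Step 6: enter scope (depth=1)
Visible at query point: a=25 b=25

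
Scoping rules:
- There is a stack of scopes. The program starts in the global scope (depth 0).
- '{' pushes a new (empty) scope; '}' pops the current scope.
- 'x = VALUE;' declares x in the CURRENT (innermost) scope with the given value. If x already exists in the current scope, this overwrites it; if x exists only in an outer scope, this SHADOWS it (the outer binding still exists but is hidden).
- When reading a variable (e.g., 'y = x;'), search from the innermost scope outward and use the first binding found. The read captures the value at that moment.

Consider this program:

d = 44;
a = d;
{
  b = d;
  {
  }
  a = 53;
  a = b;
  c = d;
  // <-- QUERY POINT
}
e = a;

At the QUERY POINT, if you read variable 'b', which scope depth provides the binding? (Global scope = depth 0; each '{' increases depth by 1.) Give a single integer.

Answer: 1

Derivation:
Step 1: declare d=44 at depth 0
Step 2: declare a=(read d)=44 at depth 0
Step 3: enter scope (depth=1)
Step 4: declare b=(read d)=44 at depth 1
Step 5: enter scope (depth=2)
Step 6: exit scope (depth=1)
Step 7: declare a=53 at depth 1
Step 8: declare a=(read b)=44 at depth 1
Step 9: declare c=(read d)=44 at depth 1
Visible at query point: a=44 b=44 c=44 d=44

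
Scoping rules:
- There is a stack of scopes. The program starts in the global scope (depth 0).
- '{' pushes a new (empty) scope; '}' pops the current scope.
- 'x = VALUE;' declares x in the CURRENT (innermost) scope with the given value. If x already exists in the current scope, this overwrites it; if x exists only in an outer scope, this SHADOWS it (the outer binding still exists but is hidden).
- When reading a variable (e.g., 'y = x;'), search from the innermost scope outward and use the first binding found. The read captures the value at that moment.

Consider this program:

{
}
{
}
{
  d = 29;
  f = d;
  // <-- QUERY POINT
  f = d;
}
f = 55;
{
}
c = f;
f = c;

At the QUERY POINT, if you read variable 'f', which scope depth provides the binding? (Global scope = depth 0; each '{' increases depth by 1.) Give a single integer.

Answer: 1

Derivation:
Step 1: enter scope (depth=1)
Step 2: exit scope (depth=0)
Step 3: enter scope (depth=1)
Step 4: exit scope (depth=0)
Step 5: enter scope (depth=1)
Step 6: declare d=29 at depth 1
Step 7: declare f=(read d)=29 at depth 1
Visible at query point: d=29 f=29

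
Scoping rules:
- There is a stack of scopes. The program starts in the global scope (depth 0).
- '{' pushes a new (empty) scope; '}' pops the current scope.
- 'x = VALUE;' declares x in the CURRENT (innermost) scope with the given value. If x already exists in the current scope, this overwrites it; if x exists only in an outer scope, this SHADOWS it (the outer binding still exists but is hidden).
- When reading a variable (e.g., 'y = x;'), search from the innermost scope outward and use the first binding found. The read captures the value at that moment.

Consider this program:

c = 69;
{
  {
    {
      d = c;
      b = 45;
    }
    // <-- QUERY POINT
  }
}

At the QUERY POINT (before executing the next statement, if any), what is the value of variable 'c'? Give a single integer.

Step 1: declare c=69 at depth 0
Step 2: enter scope (depth=1)
Step 3: enter scope (depth=2)
Step 4: enter scope (depth=3)
Step 5: declare d=(read c)=69 at depth 3
Step 6: declare b=45 at depth 3
Step 7: exit scope (depth=2)
Visible at query point: c=69

Answer: 69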